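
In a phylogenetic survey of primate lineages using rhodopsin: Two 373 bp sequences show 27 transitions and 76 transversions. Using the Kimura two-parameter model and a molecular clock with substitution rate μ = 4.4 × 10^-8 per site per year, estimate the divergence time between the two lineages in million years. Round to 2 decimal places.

P = 27/373 ≈ 0.072386 and Q = 76/373 ≈ 0.203753.
Under the Kimura two-parameter model, d = −½ ln(1 − 2P − Q) − ¼ ln(1 − 2Q).
1 − 2P − Q = 0.651475, giving −½ ln(0.651475) = 0.214258.
1 − 2Q = 0.592494, giving −¼ ln(0.592494) = 0.130854.
d = 0.214258 + 0.130854 = 0.345112.
Under a molecular clock d = 2μt, so t = d/(2μ) = 0.345112 / (2 × 4.4 × 10^-8) = 3.92 million years.

3.92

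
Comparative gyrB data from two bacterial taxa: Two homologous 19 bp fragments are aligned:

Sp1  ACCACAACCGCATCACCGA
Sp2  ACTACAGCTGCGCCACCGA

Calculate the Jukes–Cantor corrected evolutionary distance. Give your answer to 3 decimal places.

The sequences differ at 5 of 19 sites (3, 7, 9, 12, 13), so p = 5/19 ≈ 0.263158.
d = −(3/4) ln(1 − 4p/3) = −0.75 ln(1 − 0.350877) = −0.75 ln(0.649123)
  = −0.75 × (-0.432133) = 0.324100 substitutions/site.

0.324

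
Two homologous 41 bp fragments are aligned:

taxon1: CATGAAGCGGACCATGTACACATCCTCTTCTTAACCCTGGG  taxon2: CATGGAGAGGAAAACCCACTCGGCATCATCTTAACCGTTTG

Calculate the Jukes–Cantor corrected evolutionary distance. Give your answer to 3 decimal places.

The sequences differ at 15 of 41 sites, so p = 15/41 ≈ 0.365854.
d = −(3/4) ln(1 − 4p/3) = −0.75 ln(1 − 0.487805) = −0.75 ln(0.512195)
  = −0.75 × (-0.669050) = 0.501788 substitutions/site.

0.502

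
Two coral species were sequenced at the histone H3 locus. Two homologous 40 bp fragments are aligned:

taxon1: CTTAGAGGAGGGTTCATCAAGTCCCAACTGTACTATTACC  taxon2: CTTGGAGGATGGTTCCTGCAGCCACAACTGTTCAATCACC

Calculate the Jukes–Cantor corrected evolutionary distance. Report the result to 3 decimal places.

0.304

The sequences differ at 10 of 40 sites (4, 10, 16, 18, 19, 22, 24, 32, 34, 37), so p = 10/40 = 0.25.
d = −(3/4) ln(1 − 4p/3) = −0.75 ln(1 − 0.333333) = −0.75 ln(0.666667)
  = −0.75 × (-0.405465) = 0.304099 substitutions/site.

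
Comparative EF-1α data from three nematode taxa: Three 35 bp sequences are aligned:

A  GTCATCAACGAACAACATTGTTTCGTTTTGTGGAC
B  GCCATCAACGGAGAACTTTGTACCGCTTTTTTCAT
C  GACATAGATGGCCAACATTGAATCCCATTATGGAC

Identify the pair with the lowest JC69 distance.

A–B: 11/35 differ, p = 0.314, d = 0.407.
A–C: 12/35 differ, p = 0.343, d = 0.458.
B–C: 15/35 differ, p = 0.429, d = 0.635.
The smallest distance is between A and B.

A and B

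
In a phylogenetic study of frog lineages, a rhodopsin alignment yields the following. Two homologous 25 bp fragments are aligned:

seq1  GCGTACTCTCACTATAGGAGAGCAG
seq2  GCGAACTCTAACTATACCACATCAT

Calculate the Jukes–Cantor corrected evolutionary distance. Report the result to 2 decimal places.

0.35

The sequences differ at 7 of 25 sites (4, 10, 17, 18, 20, 22, 25), so p = 7/25 = 0.28.
d = −(3/4) ln(1 − 4p/3) = −0.75 ln(1 − 0.373333) = −0.75 ln(0.626667)
  = −0.75 × (-0.467340) = 0.350505 substitutions/site.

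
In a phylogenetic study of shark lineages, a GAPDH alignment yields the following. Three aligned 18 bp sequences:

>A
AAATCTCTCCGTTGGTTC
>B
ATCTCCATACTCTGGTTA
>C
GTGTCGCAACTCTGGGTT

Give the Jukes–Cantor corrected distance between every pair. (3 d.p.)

A–B: 8/18 sites differ → p ≈ 0.444444, d = −0.75 ln(1 − 0.592592) = 0.673455 ≈ 0.673.
A–C: 10/18 sites differ → p ≈ 0.555556, d = −0.75 ln(1 − 0.740741) = 1.012446 ≈ 1.012.
B–C: 7/18 sites differ → p ≈ 0.388889, d = −0.75 ln(1 − 0.518519) = 0.548166 ≈ 0.548.

d(A,B) = 0.673, d(A,C) = 1.012, d(B,C) = 0.548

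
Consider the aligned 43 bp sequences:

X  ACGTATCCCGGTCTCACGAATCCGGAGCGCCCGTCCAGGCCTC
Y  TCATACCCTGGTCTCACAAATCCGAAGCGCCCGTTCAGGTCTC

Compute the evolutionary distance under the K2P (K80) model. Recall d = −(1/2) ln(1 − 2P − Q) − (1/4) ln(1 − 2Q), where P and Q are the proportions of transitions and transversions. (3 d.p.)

0.226

Of 43 sites, 7 differences are transitions and 1 are transversions, so P = 7/43 ≈ 0.162791 and Q = 1/43 ≈ 0.023256.
Under the Kimura two-parameter model, d = −½ ln(1 − 2P − Q) − ¼ ln(1 − 2Q).
1 − 2P − Q = 0.651162, giving −½ ln(0.651162) = 0.214498.
1 − 2Q = 0.953488, giving −¼ ln(0.953488) = 0.011907.
d = 0.214498 + 0.011907 = 0.226405.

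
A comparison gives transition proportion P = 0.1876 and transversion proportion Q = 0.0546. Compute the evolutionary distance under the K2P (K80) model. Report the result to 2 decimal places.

Under the Kimura two-parameter model, d = −½ ln(1 − 2P − Q) − ¼ ln(1 − 2Q).
1 − 2P − Q = 0.5702, giving −½ ln(0.5702) = 0.280884.
1 − 2Q = 0.8908, giving −¼ ln(0.8908) = 0.028909.
d = 0.280884 + 0.028909 = 0.309793.

0.31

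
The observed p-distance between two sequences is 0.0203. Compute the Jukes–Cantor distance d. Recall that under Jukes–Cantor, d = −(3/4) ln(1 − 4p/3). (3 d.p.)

0.021

d = −(3/4) ln(1 − 4p/3) = −0.75 ln(1 − 0.027067) = −0.75 ln(0.972933)
  = −0.75 × (-0.027440) = 0.020580 substitutions/site.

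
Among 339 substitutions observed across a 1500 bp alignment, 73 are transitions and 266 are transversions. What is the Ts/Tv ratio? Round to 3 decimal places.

R = 73/266 = 0.274436… ≈ 0.274 (to 3 d.p.).

0.274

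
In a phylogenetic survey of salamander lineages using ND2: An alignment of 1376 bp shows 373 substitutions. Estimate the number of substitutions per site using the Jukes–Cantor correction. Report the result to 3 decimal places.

0.336

p = 373/1376 ≈ 0.271076.
d = −(3/4) ln(1 − 4p/3) = −0.75 ln(1 − 0.361435) = −0.75 ln(0.638565)
  = −0.75 × (-0.448532) = 0.336399 substitutions/site.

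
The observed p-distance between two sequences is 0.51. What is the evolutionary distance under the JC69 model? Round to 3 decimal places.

0.855

d = −(3/4) ln(1 − 4p/3) = −0.75 ln(1 − 0.68) = −0.75 ln(0.32)
  = −0.75 × (-1.139434) = 0.854576 substitutions/site.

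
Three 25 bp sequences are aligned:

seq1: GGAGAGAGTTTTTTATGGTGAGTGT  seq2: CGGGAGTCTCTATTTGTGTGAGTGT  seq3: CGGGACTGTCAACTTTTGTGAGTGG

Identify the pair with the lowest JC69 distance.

seq2 and seq3

seq1–seq2: 9/25 differ, p = 0.360, d = 0.490.
seq1–seq3: 11/25 differ, p = 0.440, d = 0.663.
seq2–seq3: 6/25 differ, p = 0.240, d = 0.289.
The smallest distance is between seq2 and seq3.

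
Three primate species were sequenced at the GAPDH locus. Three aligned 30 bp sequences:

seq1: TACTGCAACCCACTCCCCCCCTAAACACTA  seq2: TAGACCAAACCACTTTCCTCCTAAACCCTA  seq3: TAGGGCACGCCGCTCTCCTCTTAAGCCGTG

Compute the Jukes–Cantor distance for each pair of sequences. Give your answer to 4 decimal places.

d(seq1,seq2) = 0.3295, d(seq1,seq3) = 0.5716, d(seq2,seq3) = 0.4408

seq1–seq2: 8/30 sites differ → p ≈ 0.266667, d = −0.75 ln(1 − 0.355556) = 0.329526 ≈ 0.3295.
seq1–seq3: 12/30 sites differ → p = 0.4, d = −0.75 ln(1 − 0.533333) = 0.571605 ≈ 0.5716.
seq2–seq3: 10/30 sites differ → p ≈ 0.333333, d = −0.75 ln(1 − 0.444444) = 0.440839 ≈ 0.4408.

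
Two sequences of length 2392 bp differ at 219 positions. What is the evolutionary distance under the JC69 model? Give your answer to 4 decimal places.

p = 219/2392 ≈ 0.091555.
d = −(3/4) ln(1 − 4p/3) = −0.75 ln(1 − 0.122073) = −0.75 ln(0.877927)
  = −0.75 × (-0.130192) = 0.097644 substitutions/site.

0.0976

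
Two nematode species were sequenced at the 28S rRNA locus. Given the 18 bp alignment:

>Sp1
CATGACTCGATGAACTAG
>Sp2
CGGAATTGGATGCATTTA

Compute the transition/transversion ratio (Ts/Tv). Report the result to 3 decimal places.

1.250

Transitions are A↔G and C↔T; transversions are all other mismatches.
Transitions: 5. Transversions: 4.
R = 5/4 = 1.250.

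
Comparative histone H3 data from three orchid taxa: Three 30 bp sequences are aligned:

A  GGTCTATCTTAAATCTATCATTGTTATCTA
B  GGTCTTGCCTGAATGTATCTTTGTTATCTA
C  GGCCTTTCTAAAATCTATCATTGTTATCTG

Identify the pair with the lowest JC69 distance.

A and C

A–B: 6/30 differ, p = 0.200, d = 0.233.
A–C: 4/30 differ, p = 0.133, d = 0.147.
B–C: 8/30 differ, p = 0.267, d = 0.330.
The smallest distance is between A and C.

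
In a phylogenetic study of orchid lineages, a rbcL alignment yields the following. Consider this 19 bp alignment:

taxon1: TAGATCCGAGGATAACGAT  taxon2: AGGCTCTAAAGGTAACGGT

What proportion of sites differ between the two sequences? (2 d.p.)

0.42

The sequences differ at 8 of 19 positions (sites 1, 2, 4, 7, 8, 10, 12, 18).
p = 8/19 = 0.421052… ≈ 0.42 (to 2 d.p.).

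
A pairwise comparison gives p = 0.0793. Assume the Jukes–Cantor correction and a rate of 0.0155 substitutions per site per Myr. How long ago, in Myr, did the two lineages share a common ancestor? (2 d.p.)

2.70

d = −(3/4) ln(1 − 4p/3) = −0.75 ln(1 − 0.105733) = −0.75 ln(0.894267)
  = −0.75 × (-0.111751) = 0.083813 substitutions/site.
Under a molecular clock d = 2μt, so t = d/(2μ) = 0.083813 / (2 × 0.0155) = 2.70 Myr.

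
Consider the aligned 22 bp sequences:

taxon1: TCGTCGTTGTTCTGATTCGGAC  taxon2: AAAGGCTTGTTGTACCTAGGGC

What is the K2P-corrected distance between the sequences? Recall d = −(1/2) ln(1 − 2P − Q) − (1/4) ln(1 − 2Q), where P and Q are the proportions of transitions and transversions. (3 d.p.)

Of 22 sites, 4 differences are transitions and 8 are transversions, so P = 4/22 ≈ 0.181818 and Q = 8/22 ≈ 0.363636.
Under the Kimura two-parameter model, d = −½ ln(1 − 2P − Q) − ¼ ln(1 − 2Q).
1 − 2P − Q = 0.272728, giving −½ ln(0.272728) = 0.649640.
1 − 2Q = 0.272728, giving −¼ ln(0.272728) = 0.324820.
d = 0.649640 + 0.324820 = 0.974460.

0.974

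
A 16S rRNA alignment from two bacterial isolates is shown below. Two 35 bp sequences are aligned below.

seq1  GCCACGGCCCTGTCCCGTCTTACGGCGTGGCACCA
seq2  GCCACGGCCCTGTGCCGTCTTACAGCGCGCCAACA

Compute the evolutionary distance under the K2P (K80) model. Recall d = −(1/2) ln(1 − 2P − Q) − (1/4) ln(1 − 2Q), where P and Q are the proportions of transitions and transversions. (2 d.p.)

0.16

Of 35 sites, 2 differences are transitions and 3 are transversions, so P = 2/35 ≈ 0.057143 and Q = 3/35 ≈ 0.085714.
Under the Kimura two-parameter model, d = −½ ln(1 − 2P − Q) − ¼ ln(1 − 2Q).
1 − 2P − Q = 0.8, giving −½ ln(0.8) = 0.111572.
1 − 2Q = 0.828572, giving −¼ ln(0.828572) = 0.047013.
d = 0.111572 + 0.047013 = 0.158585.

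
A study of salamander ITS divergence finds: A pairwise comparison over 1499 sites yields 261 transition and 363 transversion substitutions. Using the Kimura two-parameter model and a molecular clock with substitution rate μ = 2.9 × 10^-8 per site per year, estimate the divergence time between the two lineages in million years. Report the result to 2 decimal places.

10.55

P = 261/1499 ≈ 0.174116 and Q = 363/1499 ≈ 0.242161.
Under the Kimura two-parameter model, d = −½ ln(1 − 2P − Q) − ¼ ln(1 − 2Q).
1 − 2P − Q = 0.409607, giving −½ ln(0.409607) = 0.446279.
1 − 2Q = 0.515678, giving −¼ ln(0.515678) = 0.165568.
d = 0.446279 + 0.165568 = 0.611847.
Under a molecular clock d = 2μt, so t = d/(2μ) = 0.611847 / (2 × 2.9 × 10^-8) = 10.55 million years.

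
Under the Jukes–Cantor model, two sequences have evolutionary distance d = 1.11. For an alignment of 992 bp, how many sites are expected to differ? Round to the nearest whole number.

Invert JC69: p = (3/4)(1 − e^(−4d/3)) = 0.75 × (1 − e^(-1.48)) = 0.75 × (1 − 0.227638) = 0.579272.
Expected differing sites = pL ≈ 0.579272 × 992 = 574.637824 ≈ 575.

575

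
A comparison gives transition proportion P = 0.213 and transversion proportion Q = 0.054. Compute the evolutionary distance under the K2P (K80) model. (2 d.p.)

Under the Kimura two-parameter model, d = −½ ln(1 − 2P − Q) − ¼ ln(1 − 2Q).
1 − 2P − Q = 0.52, giving −½ ln(0.52) = 0.326963.
1 − 2Q = 0.892, giving −¼ ln(0.892) = 0.028572.
d = 0.326963 + 0.028572 = 0.355535.

0.36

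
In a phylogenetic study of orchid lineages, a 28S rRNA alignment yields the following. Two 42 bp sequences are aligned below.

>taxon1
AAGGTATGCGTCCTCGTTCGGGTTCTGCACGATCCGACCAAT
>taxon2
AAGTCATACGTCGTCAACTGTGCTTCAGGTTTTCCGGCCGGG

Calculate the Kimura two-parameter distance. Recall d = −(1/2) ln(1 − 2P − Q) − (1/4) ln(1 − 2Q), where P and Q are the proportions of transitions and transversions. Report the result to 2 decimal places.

1.09

Of 42 sites, 14 differences are transitions and 8 are transversions, so P = 14/42 ≈ 0.333333 and Q = 8/42 ≈ 0.190476.
Under the Kimura two-parameter model, d = −½ ln(1 − 2P − Q) − ¼ ln(1 − 2Q).
1 − 2P − Q = 0.142858, giving −½ ln(0.142858) = 0.972952.
1 − 2Q = 0.619048, giving −¼ ln(0.619048) = 0.119893.
d = 0.972952 + 0.119893 = 1.092845.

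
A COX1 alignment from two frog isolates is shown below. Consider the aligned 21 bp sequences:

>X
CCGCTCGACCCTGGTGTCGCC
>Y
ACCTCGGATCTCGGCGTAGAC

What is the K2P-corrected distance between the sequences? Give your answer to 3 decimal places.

0.991

Of 21 sites, 6 differences are transitions and 5 are transversions, so P = 6/21 ≈ 0.285714 and Q = 5/21 ≈ 0.238095.
Under the Kimura two-parameter model, d = −½ ln(1 − 2P − Q) − ¼ ln(1 − 2Q).
1 − 2P − Q = 0.190477, giving −½ ln(0.190477) = 0.829112.
1 − 2Q = 0.52381, giving −¼ ln(0.52381) = 0.161657.
d = 0.829112 + 0.161657 = 0.990769.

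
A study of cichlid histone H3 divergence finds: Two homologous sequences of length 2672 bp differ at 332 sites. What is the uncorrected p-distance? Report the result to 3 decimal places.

p = 332/2672 = 0.124251… ≈ 0.124 (to 3 d.p.).

0.124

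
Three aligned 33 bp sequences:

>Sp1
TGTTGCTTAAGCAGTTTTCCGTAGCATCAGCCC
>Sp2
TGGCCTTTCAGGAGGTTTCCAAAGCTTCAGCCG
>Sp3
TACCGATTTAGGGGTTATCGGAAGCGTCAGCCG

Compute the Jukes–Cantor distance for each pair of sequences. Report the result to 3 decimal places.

Sp1–Sp2: 11/33 sites differ → p ≈ 0.333333, d = −0.75 ln(1 − 0.444444) = 0.440839 ≈ 0.441.
Sp1–Sp3: 12/33 sites differ → p ≈ 0.363636, d = −0.75 ln(1 − 0.484848) = 0.497470 ≈ 0.497.
Sp2–Sp3: 11/33 sites differ → p ≈ 0.333333, d = −0.75 ln(1 − 0.444444) = 0.440839 ≈ 0.441.

d(Sp1,Sp2) = 0.441, d(Sp1,Sp3) = 0.497, d(Sp2,Sp3) = 0.441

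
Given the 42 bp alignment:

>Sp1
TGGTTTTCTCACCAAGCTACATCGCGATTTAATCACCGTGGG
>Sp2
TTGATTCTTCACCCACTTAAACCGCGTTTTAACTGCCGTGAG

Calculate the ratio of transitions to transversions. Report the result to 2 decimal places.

1.33

Transitions are A↔G and C↔T; transversions are all other mismatches.
Transitions: 8. Transversions: 6.
R = 8/6 = 1.333333… ≈ 1.33 (to 2 d.p.).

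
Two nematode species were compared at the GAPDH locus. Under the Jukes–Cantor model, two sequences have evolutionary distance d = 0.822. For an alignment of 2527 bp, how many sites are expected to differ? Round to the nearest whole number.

1262

Invert JC69: p = (3/4)(1 − e^(−4d/3)) = 0.75 × (1 − e^(-1.096)) = 0.75 × (1 − 0.334205) = 0.499346.
Expected differing sites = pL ≈ 0.499346 × 2527 = 1261.847342 ≈ 1262.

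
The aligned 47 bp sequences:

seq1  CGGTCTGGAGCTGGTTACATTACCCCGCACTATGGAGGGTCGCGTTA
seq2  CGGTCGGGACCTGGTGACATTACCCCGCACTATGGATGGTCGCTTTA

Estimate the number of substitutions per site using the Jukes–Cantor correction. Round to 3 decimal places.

0.115

The sequences differ at 5 of 47 sites (6, 10, 16, 37, 44), so p = 5/47 ≈ 0.106383.
d = −(3/4) ln(1 − 4p/3) = −0.75 ln(1 − 0.141844) = −0.75 ln(0.858156)
  = −0.75 × (-0.152969) = 0.114727 substitutions/site.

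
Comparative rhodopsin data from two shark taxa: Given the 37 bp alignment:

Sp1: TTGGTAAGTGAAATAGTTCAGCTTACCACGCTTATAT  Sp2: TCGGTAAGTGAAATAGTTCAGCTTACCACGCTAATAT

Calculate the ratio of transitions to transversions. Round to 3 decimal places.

1.000

Transitions are A↔G and C↔T; transversions are all other mismatches.
Transitions: 1. Transversions: 1.
R = 1/1 = 1.000.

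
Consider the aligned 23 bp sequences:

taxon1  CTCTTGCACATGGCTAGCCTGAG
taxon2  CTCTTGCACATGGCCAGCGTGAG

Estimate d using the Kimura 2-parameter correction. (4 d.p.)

Of 23 sites, 1 differences are transitions and 1 are transversions, so P = 1/23 ≈ 0.043478 and Q = 1/23 ≈ 0.043478.
Under the Kimura two-parameter model, d = −½ ln(1 − 2P − Q) − ¼ ln(1 − 2Q).
1 − 2P − Q = 0.869566, giving −½ ln(0.869566) = 0.069881.
1 − 2Q = 0.913044, giving −¼ ln(0.913044) = 0.022743.
d = 0.069881 + 0.022743 = 0.092624.

0.0926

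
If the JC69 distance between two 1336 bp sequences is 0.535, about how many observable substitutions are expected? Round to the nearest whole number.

Invert JC69: p = (3/4)(1 − e^(−4d/3)) = 0.75 × (1 − e^(-0.713333)) = 0.75 × (1 − 0.490008) = 0.382494.
Expected differing sites = pL ≈ 0.382494 × 1336 = 511.011984 ≈ 511.

511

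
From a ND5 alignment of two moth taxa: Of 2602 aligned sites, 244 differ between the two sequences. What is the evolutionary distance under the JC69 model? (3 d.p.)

p = 244/2602 ≈ 0.093774.
d = −(3/4) ln(1 − 4p/3) = −0.75 ln(1 − 0.125032) = −0.75 ln(0.874968)
  = −0.75 × (-0.133568) = 0.100176 substitutions/site.

0.100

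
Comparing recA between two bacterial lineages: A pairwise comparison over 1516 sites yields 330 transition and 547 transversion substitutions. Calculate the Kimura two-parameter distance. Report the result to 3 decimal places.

1.115

P = 330/1516 ≈ 0.217678 and Q = 547/1516 ≈ 0.360818.
Under the Kimura two-parameter model, d = −½ ln(1 − 2P − Q) − ¼ ln(1 − 2Q).
1 − 2P − Q = 0.203826, giving −½ ln(0.203826) = 0.795244.
1 − 2Q = 0.278364, giving −¼ ln(0.278364) = 0.319706.
d = 0.795244 + 0.319706 = 1.114950.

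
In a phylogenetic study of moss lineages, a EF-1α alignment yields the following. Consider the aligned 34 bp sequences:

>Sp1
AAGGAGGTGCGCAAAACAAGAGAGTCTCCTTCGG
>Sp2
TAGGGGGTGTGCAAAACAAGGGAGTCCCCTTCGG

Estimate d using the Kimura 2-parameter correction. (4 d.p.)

Of 34 sites, 4 differences are transitions and 1 are transversions, so P = 4/34 ≈ 0.117647 and Q = 1/34 ≈ 0.029412.
Under the Kimura two-parameter model, d = −½ ln(1 − 2P − Q) − ¼ ln(1 − 2Q).
1 − 2P − Q = 0.735294, giving −½ ln(0.735294) = 0.153742.
1 − 2Q = 0.941176, giving −¼ ln(0.941176) = 0.015156.
d = 0.153742 + 0.015156 = 0.168898.

0.1689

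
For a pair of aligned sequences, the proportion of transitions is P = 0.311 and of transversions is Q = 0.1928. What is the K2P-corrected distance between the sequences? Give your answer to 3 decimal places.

Under the Kimura two-parameter model, d = −½ ln(1 − 2P − Q) − ¼ ln(1 − 2Q).
1 − 2P − Q = 0.1852, giving −½ ln(0.1852) = 0.843159.
1 − 2Q = 0.6144, giving −¼ ln(0.6144) = 0.121777.
d = 0.843159 + 0.121777 = 0.964936.

0.965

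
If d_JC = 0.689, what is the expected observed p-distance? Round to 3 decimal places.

p = (3/4)(1 − e^(−4d/3)) = 0.75 × (1 − e^(-0.918667)) = 0.75 × (1 − 0.399051) = 0.450712.

0.451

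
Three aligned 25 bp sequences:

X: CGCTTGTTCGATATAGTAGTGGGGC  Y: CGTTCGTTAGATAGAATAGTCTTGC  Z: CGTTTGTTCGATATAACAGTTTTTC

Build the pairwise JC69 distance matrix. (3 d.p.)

d(X,Y) = 0.417, d(X,Z) = 0.351, d(Y,Z) = 0.289

X–Y: 8/25 sites differ → p = 0.32, d = −0.75 ln(1 − 0.426667) = 0.417216 ≈ 0.417.
X–Z: 7/25 sites differ → p = 0.28, d = −0.75 ln(1 − 0.373333) = 0.350505 ≈ 0.351.
Y–Z: 6/25 sites differ → p = 0.24, d = −0.75 ln(1 − 0.32) = 0.289247 ≈ 0.289.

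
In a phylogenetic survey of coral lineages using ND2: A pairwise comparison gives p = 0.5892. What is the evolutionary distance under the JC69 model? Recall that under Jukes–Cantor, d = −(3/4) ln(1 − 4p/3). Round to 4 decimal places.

1.1549

d = −(3/4) ln(1 − 4p/3) = −0.75 ln(1 − 0.7856) = −0.75 ln(0.2144)
  = −0.75 × (-1.539912) = 1.154934 substitutions/site.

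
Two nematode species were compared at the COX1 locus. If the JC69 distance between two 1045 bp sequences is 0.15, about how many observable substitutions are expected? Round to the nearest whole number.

142

Invert JC69: p = (3/4)(1 − e^(−4d/3)) = 0.75 × (1 − e^(-0.2)) = 0.75 × (1 − 0.818731) = 0.135952.
Expected differing sites = pL ≈ 0.135952 × 1045 = 142.06984 ≈ 142.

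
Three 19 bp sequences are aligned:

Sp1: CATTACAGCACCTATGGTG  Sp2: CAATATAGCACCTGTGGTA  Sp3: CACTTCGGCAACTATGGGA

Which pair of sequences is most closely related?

Sp1 and Sp2

Sp1–Sp2: 4/19 differ, p = 0.211, d = 0.247.
Sp1–Sp3: 6/19 differ, p = 0.316, d = 0.410.
Sp2–Sp3: 7/19 differ, p = 0.368, d = 0.507.
The smallest distance is between Sp1 and Sp2.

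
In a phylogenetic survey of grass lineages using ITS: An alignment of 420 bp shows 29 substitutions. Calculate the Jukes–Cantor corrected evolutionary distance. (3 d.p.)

0.072

p = 29/420 ≈ 0.069048.
d = −(3/4) ln(1 − 4p/3) = −0.75 ln(1 − 0.092064) = −0.75 ln(0.907936)
  = −0.75 × (-0.096581) = 0.072436 substitutions/site.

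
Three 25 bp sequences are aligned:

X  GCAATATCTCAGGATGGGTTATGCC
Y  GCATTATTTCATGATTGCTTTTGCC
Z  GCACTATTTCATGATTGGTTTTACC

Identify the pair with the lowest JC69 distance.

Y and Z

X–Y: 6/25 differ, p = 0.240, d = 0.289.
X–Z: 6/25 differ, p = 0.240, d = 0.289.
Y–Z: 3/25 differ, p = 0.120, d = 0.131.
The smallest distance is between Y and Z.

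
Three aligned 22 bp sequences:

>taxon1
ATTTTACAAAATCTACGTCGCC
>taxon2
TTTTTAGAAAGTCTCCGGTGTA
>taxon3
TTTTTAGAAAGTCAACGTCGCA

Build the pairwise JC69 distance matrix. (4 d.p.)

d(taxon1,taxon2) = 0.4975, d(taxon1,taxon3) = 0.2708, d(taxon2,taxon3) = 0.2708

taxon1–taxon2: 8/22 sites differ → p ≈ 0.363636, d = −0.75 ln(1 − 0.484848) = 0.497470 ≈ 0.4975.
taxon1–taxon3: 5/22 sites differ → p ≈ 0.227273, d = −0.75 ln(1 − 0.303031) = 0.270761 ≈ 0.2708.
taxon2–taxon3: 5/22 sites differ → p ≈ 0.227273, d = −0.75 ln(1 − 0.303031) = 0.270761 ≈ 0.2708.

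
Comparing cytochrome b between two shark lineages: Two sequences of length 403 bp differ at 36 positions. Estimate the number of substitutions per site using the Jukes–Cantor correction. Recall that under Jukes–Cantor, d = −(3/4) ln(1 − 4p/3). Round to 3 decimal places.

0.095

p = 36/403 ≈ 0.08933.
d = −(3/4) ln(1 − 4p/3) = −0.75 ln(1 − 0.119107) = −0.75 ln(0.880893)
  = −0.75 × (-0.126819) = 0.095114 substitutions/site.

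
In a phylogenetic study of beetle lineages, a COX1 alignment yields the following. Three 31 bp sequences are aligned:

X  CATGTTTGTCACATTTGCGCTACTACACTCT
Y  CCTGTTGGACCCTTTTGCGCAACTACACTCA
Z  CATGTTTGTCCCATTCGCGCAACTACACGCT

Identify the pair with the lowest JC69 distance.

X–Y: 7/31 differ, p = 0.226, d = 0.269.
X–Z: 4/31 differ, p = 0.129, d = 0.142.
Y–Z: 7/31 differ, p = 0.226, d = 0.269.
The smallest distance is between X and Z.

X and Z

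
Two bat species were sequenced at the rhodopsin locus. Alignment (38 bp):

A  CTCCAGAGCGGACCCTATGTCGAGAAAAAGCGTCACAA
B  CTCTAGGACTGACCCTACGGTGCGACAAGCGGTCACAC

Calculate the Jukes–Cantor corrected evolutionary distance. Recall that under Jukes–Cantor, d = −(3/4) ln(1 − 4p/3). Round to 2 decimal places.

0.46

The sequences differ at 13 of 38 sites, so p = 13/38 ≈ 0.342105.
d = −(3/4) ln(1 − 4p/3) = −0.75 ln(1 − 0.45614) = −0.75 ln(0.54386)
  = −0.75 × (-0.609063) = 0.456797 substitutions/site.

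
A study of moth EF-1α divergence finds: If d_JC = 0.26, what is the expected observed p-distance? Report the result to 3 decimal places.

0.220

p = (3/4)(1 − e^(−4d/3)) = 0.75 × (1 − e^(-0.346667)) = 0.75 × (1 − 0.707041) = 0.219719.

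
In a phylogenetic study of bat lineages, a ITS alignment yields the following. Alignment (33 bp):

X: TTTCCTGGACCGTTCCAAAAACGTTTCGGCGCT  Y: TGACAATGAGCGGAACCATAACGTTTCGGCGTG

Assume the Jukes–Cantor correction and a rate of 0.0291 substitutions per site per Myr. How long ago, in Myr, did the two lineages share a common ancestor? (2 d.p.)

9.60

The sequences differ at 13 of 33 sites, so p = 13/33 ≈ 0.393939.
d = −(3/4) ln(1 − 4p/3) = −0.75 ln(1 − 0.525252) = −0.75 ln(0.474748)
  = −0.75 × (-0.744971) = 0.558728 substitutions/site.
Under a molecular clock d = 2μt, so t = d/(2μ) = 0.558728 / (2 × 0.0291) = 9.60 Myr.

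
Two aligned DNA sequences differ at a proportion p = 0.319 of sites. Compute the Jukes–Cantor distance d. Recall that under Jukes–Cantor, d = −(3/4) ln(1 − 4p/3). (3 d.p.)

d = −(3/4) ln(1 − 4p/3) = −0.75 ln(1 − 0.425333) = −0.75 ln(0.574667)
  = −0.75 × (-0.553965) = 0.415474 substitutions/site.

0.415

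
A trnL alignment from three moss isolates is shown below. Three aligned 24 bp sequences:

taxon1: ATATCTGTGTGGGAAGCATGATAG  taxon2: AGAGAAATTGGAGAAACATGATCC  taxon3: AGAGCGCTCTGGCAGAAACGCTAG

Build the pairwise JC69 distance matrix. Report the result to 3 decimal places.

taxon1–taxon2: 11/24 sites differ → p ≈ 0.458333, d = −0.75 ln(1 − 0.611111) = 0.708346 ≈ 0.708.
taxon1–taxon3: 11/24 sites differ → p ≈ 0.458333, d = −0.75 ln(1 − 0.611111) = 0.708346 ≈ 0.708.
taxon2–taxon3: 13/24 sites differ → p ≈ 0.541667, d = −0.75 ln(1 − 0.722223) = 0.960702 ≈ 0.961.

d(taxon1,taxon2) = 0.708, d(taxon1,taxon3) = 0.708, d(taxon2,taxon3) = 0.961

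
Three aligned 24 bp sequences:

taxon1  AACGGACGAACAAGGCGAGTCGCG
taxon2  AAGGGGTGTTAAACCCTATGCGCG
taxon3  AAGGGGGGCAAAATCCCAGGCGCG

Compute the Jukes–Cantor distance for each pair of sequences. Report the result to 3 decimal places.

d(taxon1,taxon2) = 0.708, d(taxon1,taxon3) = 0.520, d(taxon2,taxon3) = 0.304

taxon1–taxon2: 11/24 sites differ → p ≈ 0.458333, d = −0.75 ln(1 − 0.611111) = 0.708346 ≈ 0.708.
taxon1–taxon3: 9/24 sites differ → p = 0.375, d = −0.75 ln(1 − 0.5) = 0.519860 ≈ 0.520.
taxon2–taxon3: 6/24 sites differ → p = 0.25, d = −0.75 ln(1 − 0.333333) = 0.304098 ≈ 0.304.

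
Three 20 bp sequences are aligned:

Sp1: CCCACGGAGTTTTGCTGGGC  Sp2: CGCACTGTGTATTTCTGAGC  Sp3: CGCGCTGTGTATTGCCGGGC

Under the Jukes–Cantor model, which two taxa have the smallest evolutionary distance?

Sp1–Sp2: 6/20 differ, p = 0.300, d = 0.383.
Sp1–Sp3: 6/20 differ, p = 0.300, d = 0.383.
Sp2–Sp3: 4/20 differ, p = 0.200, d = 0.233.
The smallest distance is between Sp2 and Sp3.

Sp2 and Sp3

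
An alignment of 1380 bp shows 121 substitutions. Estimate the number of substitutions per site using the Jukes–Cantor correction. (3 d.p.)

0.093

p = 121/1380 ≈ 0.087681.
d = −(3/4) ln(1 − 4p/3) = −0.75 ln(1 − 0.116908) = −0.75 ln(0.883092)
  = −0.75 × (-0.124326) = 0.093245 substitutions/site.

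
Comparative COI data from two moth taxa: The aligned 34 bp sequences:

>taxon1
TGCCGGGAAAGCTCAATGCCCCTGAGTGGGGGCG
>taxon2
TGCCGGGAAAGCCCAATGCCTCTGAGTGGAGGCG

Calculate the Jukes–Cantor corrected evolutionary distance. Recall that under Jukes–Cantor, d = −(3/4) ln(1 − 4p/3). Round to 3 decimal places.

The sequences differ at 3 of 34 sites (13, 21, 30), so p = 3/34 ≈ 0.088235.
d = −(3/4) ln(1 − 4p/3) = −0.75 ln(1 − 0.117647) = −0.75 ln(0.882353)
  = −0.75 × (-0.125163) = 0.093872 substitutions/site.

0.094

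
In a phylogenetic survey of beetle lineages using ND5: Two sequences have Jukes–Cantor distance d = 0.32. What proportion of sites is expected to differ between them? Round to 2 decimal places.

p = (3/4)(1 − e^(−4d/3)) = 0.75 × (1 − e^(-0.426667)) = 0.75 × (1 − 0.652681) = 0.260489.

0.26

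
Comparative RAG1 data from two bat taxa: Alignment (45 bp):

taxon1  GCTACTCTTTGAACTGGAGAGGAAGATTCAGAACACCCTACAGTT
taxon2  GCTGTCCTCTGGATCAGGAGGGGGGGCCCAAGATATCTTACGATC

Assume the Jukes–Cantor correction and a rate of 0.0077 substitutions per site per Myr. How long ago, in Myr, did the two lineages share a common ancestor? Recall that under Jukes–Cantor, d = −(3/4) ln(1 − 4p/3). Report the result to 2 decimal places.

60.47

The sequences differ at 24 of 45 sites, so p = 24/45 ≈ 0.533333.
d = −(3/4) ln(1 − 4p/3) = −0.75 ln(1 − 0.711111) = −0.75 ln(0.288889)
  = −0.75 × (-1.241713) = 0.931285 substitutions/site.
Under a molecular clock d = 2μt, so t = d/(2μ) = 0.931285 / (2 × 0.0077) = 60.47 Myr.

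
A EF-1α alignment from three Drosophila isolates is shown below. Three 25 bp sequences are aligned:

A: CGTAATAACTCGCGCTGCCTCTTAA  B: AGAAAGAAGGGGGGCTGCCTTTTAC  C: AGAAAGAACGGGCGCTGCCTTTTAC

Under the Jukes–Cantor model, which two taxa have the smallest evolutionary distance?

B and C

A–B: 9/25 differ, p = 0.360, d = 0.490.
A–C: 7/25 differ, p = 0.280, d = 0.351.
B–C: 2/25 differ, p = 0.080, d = 0.085.
The smallest distance is between B and C.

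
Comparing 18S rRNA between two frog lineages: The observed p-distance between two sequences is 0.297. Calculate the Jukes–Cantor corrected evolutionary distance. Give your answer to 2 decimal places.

d = −(3/4) ln(1 − 4p/3) = −0.75 ln(1 − 0.396) = −0.75 ln(0.604)
  = −0.75 × (-0.504181) = 0.378136 substitutions/site.

0.38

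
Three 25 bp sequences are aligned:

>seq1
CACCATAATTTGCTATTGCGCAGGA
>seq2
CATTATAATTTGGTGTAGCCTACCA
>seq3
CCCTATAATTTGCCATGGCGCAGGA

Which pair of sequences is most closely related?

seq1–seq2: 9/25 differ, p = 0.360, d = 0.490.
seq1–seq3: 4/25 differ, p = 0.160, d = 0.180.
seq2–seq3: 10/25 differ, p = 0.400, d = 0.572.
The smallest distance is between seq1 and seq3.

seq1 and seq3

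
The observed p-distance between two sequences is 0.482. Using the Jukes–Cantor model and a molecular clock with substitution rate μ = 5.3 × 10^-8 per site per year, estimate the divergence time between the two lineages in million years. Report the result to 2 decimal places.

d = −(3/4) ln(1 − 4p/3) = −0.75 ln(1 − 0.642667) = −0.75 ln(0.357333)
  = −0.75 × (-1.029087) = 0.771815 substitutions/site.
Under a molecular clock d = 2μt, so t = d/(2μ) = 0.771815 / (2 × 5.3 × 10^-8) = 7.28 million years.

7.28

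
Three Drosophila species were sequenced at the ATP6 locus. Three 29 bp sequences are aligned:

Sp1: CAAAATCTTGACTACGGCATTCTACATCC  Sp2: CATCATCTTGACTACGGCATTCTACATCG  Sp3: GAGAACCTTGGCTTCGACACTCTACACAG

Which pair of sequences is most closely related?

Sp1 and Sp2

Sp1–Sp2: 3/29 differ, p = 0.103, d = 0.111.
Sp1–Sp3: 10/29 differ, p = 0.345, d = 0.462.
Sp2–Sp3: 10/29 differ, p = 0.345, d = 0.462.
The smallest distance is between Sp1 and Sp2.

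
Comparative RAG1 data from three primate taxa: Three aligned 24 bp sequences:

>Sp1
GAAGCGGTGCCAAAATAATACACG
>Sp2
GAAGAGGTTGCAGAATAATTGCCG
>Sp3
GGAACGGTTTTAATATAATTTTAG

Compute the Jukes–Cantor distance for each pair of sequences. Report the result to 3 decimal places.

Sp1–Sp2: 7/24 sites differ → p ≈ 0.291667, d = −0.75 ln(1 − 0.388889) = 0.369358 ≈ 0.369.
Sp1–Sp3: 10/24 sites differ → p ≈ 0.416667, d = −0.75 ln(1 − 0.555556) = 0.608198 ≈ 0.608.
Sp2–Sp3: 10/24 sites differ → p ≈ 0.416667, d = −0.75 ln(1 − 0.555556) = 0.608198 ≈ 0.608.

d(Sp1,Sp2) = 0.369, d(Sp1,Sp3) = 0.608, d(Sp2,Sp3) = 0.608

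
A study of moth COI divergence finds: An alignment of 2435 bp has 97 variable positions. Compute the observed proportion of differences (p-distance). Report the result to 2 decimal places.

0.04

p = 97/2435 = 0.039835… ≈ 0.04 (to 2 d.p.).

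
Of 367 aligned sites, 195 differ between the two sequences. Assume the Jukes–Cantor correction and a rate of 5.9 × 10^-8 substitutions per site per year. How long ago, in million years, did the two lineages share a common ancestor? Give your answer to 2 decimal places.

p = 195/367 ≈ 0.531335.
d = −(3/4) ln(1 − 4p/3) = −0.75 ln(1 − 0.708447) = −0.75 ln(0.291553)
  = −0.75 × (-1.232533) = 0.924400 substitutions/site.
Under a molecular clock d = 2μt, so t = d/(2μ) = 0.924400 / (2 × 5.9 × 10^-8) = 7.83 million years.

7.83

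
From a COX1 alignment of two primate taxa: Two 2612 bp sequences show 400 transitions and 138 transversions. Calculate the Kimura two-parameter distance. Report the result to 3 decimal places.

0.250

P = 400/2612 ≈ 0.153139 and Q = 138/2612 ≈ 0.052833.
Under the Kimura two-parameter model, d = −½ ln(1 − 2P − Q) − ¼ ln(1 − 2Q).
1 − 2P − Q = 0.640889, giving −½ ln(0.640889) = 0.222450.
1 − 2Q = 0.894334, giving −¼ ln(0.894334) = 0.027919.
d = 0.222450 + 0.027919 = 0.250369.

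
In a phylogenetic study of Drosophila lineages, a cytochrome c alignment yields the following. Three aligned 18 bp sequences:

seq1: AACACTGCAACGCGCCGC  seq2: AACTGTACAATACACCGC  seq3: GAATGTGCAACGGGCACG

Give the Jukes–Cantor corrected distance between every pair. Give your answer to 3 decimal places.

seq1–seq2: 6/18 sites differ → p ≈ 0.333333, d = −0.75 ln(1 − 0.444444) = 0.440839 ≈ 0.441.
seq1–seq3: 8/18 sites differ → p ≈ 0.444444, d = −0.75 ln(1 − 0.592592) = 0.673455 ≈ 0.673.
seq2–seq3: 10/18 sites differ → p ≈ 0.555556, d = −0.75 ln(1 − 0.740741) = 1.012446 ≈ 1.012.

d(seq1,seq2) = 0.441, d(seq1,seq3) = 0.673, d(seq2,seq3) = 1.012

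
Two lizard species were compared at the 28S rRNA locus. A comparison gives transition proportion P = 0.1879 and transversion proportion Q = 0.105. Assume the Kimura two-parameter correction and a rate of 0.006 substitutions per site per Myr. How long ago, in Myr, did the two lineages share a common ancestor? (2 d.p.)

32.22

Under the Kimura two-parameter model, d = −½ ln(1 − 2P − Q) − ¼ ln(1 − 2Q).
1 − 2P − Q = 0.5192, giving −½ ln(0.5192) = 0.327733.
1 − 2Q = 0.79, giving −¼ ln(0.79) = 0.058931.
d = 0.327733 + 0.058931 = 0.386664.
Under a molecular clock d = 2μt, so t = d/(2μ) = 0.386664 / (2 × 0.006) = 32.22 Myr.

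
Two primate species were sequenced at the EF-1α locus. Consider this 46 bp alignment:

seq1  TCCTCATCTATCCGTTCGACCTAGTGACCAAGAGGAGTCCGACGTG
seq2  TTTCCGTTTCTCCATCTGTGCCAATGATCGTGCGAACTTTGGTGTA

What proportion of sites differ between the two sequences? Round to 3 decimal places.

The sequences differ at 24 of 46 positions.
p = 24/46 = 0.521739… ≈ 0.522 (to 3 d.p.).

0.522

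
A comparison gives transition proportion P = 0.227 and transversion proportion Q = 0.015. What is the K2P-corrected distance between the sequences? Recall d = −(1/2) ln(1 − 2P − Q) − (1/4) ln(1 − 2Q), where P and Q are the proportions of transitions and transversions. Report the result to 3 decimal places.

Under the Kimura two-parameter model, d = −½ ln(1 − 2P − Q) − ¼ ln(1 − 2Q).
1 − 2P − Q = 0.531, giving −½ ln(0.531) = 0.316497.
1 − 2Q = 0.97, giving −¼ ln(0.97) = 0.007615.
d = 0.316497 + 0.007615 = 0.324112.

0.324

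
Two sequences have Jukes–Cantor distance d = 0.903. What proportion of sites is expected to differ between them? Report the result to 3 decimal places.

0.525

p = (3/4)(1 − e^(−4d/3)) = 0.75 × (1 − e^(-1.204)) = 0.75 × (1 − 0.299992) = 0.525006.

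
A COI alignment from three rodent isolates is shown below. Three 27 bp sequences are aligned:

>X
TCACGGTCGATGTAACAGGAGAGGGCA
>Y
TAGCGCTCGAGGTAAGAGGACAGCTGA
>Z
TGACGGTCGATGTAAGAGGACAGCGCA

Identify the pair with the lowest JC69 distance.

X–Y: 9/27 differ, p = 0.333, d = 0.441.
X–Z: 4/27 differ, p = 0.148, d = 0.165.
Y–Z: 6/27 differ, p = 0.222, d = 0.264.
The smallest distance is between X and Z.

X and Z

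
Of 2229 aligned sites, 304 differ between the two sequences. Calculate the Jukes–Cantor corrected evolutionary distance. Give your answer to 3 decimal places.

p = 304/2229 ≈ 0.136384.
d = −(3/4) ln(1 − 4p/3) = −0.75 ln(1 − 0.181845) = −0.75 ln(0.818155)
  = −0.75 × (-0.200703) = 0.150527 substitutions/site.

0.151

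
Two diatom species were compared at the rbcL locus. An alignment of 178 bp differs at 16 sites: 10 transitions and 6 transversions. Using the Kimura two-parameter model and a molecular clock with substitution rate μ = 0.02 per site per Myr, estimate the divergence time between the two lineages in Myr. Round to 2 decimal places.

2.41

P = 10/178 ≈ 0.05618 and Q = 6/178 ≈ 0.033708.
Under the Kimura two-parameter model, d = −½ ln(1 − 2P − Q) − ¼ ln(1 − 2Q).
1 − 2P − Q = 0.853932, giving −½ ln(0.853932) = 0.078952.
1 − 2Q = 0.932584, giving −¼ ln(0.932584) = 0.017449.
d = 0.078952 + 0.017449 = 0.096401.
Under a molecular clock d = 2μt, so t = d/(2μ) = 0.096401 / (2 × 0.02) = 2.41 Myr.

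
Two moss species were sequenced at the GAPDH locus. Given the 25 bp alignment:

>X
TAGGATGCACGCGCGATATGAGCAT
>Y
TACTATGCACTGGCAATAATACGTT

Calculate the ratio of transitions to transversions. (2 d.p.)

0.11

Transitions are A↔G and C↔T; transversions are all other mismatches.
Transitions: 1. Transversions: 9.
R = 1/9 = 0.111111… ≈ 0.11 (to 2 d.p.).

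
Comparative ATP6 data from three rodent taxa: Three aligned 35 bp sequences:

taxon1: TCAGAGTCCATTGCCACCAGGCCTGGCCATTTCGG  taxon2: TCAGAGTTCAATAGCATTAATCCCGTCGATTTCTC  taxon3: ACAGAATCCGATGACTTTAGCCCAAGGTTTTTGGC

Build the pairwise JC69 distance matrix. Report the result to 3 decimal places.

d(taxon1,taxon2) = 0.513, d(taxon1,taxon3) = 0.705, d(taxon2,taxon3) = 0.782

taxon1–taxon2: 13/35 sites differ → p ≈ 0.371429, d = −0.75 ln(1 − 0.495239) = 0.512753 ≈ 0.513.
taxon1–taxon3: 16/35 sites differ → p ≈ 0.457143, d = −0.75 ln(1 − 0.609524) = 0.705292 ≈ 0.705.
taxon2–taxon3: 17/35 sites differ → p ≈ 0.485714, d = −0.75 ln(1 − 0.647619) = 0.782282 ≈ 0.782.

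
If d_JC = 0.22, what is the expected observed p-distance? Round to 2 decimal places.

p = (3/4)(1 − e^(−4d/3)) = 0.75 × (1 − e^(-0.293333)) = 0.75 × (1 − 0.745774) = 0.190670.

0.19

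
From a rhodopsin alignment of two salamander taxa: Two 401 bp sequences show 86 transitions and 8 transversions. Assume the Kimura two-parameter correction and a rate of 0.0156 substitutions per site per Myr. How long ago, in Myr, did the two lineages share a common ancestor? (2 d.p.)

P = 86/401 ≈ 0.214464 and Q = 8/401 ≈ 0.01995.
Under the Kimura two-parameter model, d = −½ ln(1 − 2P − Q) − ¼ ln(1 − 2Q).
1 − 2P − Q = 0.551122, giving −½ ln(0.551122) = 0.297900.
1 − 2Q = 0.9601, giving −¼ ln(0.9601) = 0.010179.
d = 0.297900 + 0.010179 = 0.308079.
Under a molecular clock d = 2μt, so t = d/(2μ) = 0.308079 / (2 × 0.0156) = 9.87 Myr.

9.87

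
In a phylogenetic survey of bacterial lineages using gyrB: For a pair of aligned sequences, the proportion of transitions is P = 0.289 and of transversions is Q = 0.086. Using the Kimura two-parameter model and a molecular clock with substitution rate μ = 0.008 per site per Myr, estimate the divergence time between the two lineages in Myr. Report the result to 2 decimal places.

37.03

Under the Kimura two-parameter model, d = −½ ln(1 − 2P − Q) − ¼ ln(1 − 2Q).
1 − 2P − Q = 0.336, giving −½ ln(0.336) = 0.545322.
1 − 2Q = 0.828, giving −¼ ln(0.828) = 0.047186.
d = 0.545322 + 0.047186 = 0.592508.
Under a molecular clock d = 2μt, so t = d/(2μ) = 0.592508 / (2 × 0.008) = 37.03 Myr.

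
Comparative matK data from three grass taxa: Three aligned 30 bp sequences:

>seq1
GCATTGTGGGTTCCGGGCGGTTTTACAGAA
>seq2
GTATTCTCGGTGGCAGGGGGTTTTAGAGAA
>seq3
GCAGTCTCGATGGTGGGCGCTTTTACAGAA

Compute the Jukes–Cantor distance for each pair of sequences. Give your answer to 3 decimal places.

seq1–seq2: 8/30 sites differ → p ≈ 0.266667, d = −0.75 ln(1 − 0.355556) = 0.329526 ≈ 0.330.
seq1–seq3: 8/30 sites differ → p ≈ 0.266667, d = −0.75 ln(1 − 0.355556) = 0.329526 ≈ 0.330.
seq2–seq3: 8/30 sites differ → p ≈ 0.266667, d = −0.75 ln(1 − 0.355556) = 0.329526 ≈ 0.330.

d(seq1,seq2) = 0.330, d(seq1,seq3) = 0.330, d(seq2,seq3) = 0.330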